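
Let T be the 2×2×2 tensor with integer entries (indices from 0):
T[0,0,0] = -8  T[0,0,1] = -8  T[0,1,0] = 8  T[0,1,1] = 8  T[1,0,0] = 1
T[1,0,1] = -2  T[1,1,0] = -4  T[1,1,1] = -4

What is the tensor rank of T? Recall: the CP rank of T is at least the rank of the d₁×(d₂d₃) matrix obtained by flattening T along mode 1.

2

Lower bound: the mode-3 unfolding of T (rows indexed by k, columns by (i,j) = (0,0), (0,1), (1,0), (1,1)) is [[-8, 8, 1, -4], [-8, 8, -2, -4]].
There the 2×2 minor on rows k ∈ {0, 1}, columns (i,j) ∈ {(0,0), (1,0)} is det [[-8, 1], [-8, -2]] = 24 ≠ 0, so this unfolding has rank ≥ 2; CP rank is at least every unfolding rank, so rank(T) ≥ 2. (This is only a lower bound: in general the CP rank may exceed every unfolding rank, so we still need to exhibit 2 rank-1 terms summing to T.)
Upper bound — finding two terms. Write S_k = T[:,:,k] for the frontal slices: S₀ = [[-8, 8], [1, -4]], S₁ = [[-8, 8], [-2, -4]].
If T = a₁ ∘ b₁ ∘ c₁ + a₂ ∘ b₂ ∘ c₂ then each S_k = c₁[k]·a₁b₁ᵀ + c₂[k]·a₂b₂ᵀ. S₀ and S₁ are linearly independent, so a₁b₁ᵀ and a₂b₂ᵀ must span the same plane of matrices: they are the rank-1 matrices of the form x·S₀ + y·S₁.
det(x·S₀ + y·S₁) is 24·x² + 72·xy + 48·y² = 24·(x + 2·y)(x + y), vanishing at (x:y) = (2:-1) and (1:-1).
M₁ = 2·S₀ − S₁ = [[-8, 8], [4, -4]] = (-4)·[2, -1][1, -1]ᵀ and M₂ = S₀ − S₁ = [[0, 0], [3, 0]] = 3·[0, 1][1, 0]ᵀ, so take a₁ = [2, -1], b₁ = [1, -1], a₂ = [0, 1], b₂ = [1, 0].
Each slice is an integer combination of E₁ = a₁b₁ᵀ and E₂ = a₂b₂ᵀ: S₀ = −4·E₁ − 3·E₂, S₁ = −4·E₁ − 6·E₂; reading off coefficients, c₁ = [-4, -4] and c₂ = [-3, -6].
Hence T = [2, -1] ∘ [1, -1] ∘ [-4, -4] + [0, 1] ∘ [1, 0] ∘ [-3, -6], so rank(T) ≤ 2.
These bounds meet, so rank(T) = 2.
Check entry T[1,0,0] = 1: (-1)·(1)·(-4) + (1)·(1)·(-3) = 1.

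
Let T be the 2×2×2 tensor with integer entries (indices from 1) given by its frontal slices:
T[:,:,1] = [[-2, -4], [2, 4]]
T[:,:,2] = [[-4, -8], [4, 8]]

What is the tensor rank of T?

1

Lower bound: T ≠ 0 (e.g. T[1,1,1] = -2), so rank(T) ≥ 1.
Upper bound: the mode-1 fibre T[:,1,1] = [-2, 2] gives a = (1, -1) (primitive direction); the mode-2 fibre T[1,:,1] = [-2, -4] gives b = (1, 2); then c[k] = T[1,1,k] / (a[1]·b[1]) = [-2, -4] / 1 = (-2, -4).
Expanding (1, -1) ⊗ (1, 2) ⊗ (-2, -4) reproduces all 8 entries of T, so T = (1, -1) ⊗ (1, 2) ⊗ (-2, -4) and rank(T) ≤ 1.
These bounds meet, so rank(T) = 1.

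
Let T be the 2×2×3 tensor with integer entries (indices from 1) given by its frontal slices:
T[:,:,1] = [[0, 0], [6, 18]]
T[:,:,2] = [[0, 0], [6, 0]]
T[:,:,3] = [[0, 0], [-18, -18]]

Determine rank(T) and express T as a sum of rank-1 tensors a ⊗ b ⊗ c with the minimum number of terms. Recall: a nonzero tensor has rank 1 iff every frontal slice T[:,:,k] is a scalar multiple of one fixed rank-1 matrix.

Lower bound: the mode-3 unfolding of T (rows indexed by k, columns by (i,j) = (1,1), (1,2), (2,1), (2,2)) is [[0, 0, 6, 18], [0, 0, 6, 0], [0, 0, -18, -18]].
There the 2×2 minor on rows k ∈ {1, 2}, columns (i,j) ∈ {(2,1), (2,2)} is det [[6, 18], [6, 0]] = -108 ≠ 0, so this unfolding has rank ≥ 2; CP rank is at least every unfolding rank, so rank(T) ≥ 2. (This is only a lower bound: in general the CP rank may exceed every unfolding rank, so we still need to exhibit 2 rank-1 terms summing to T.)
Upper bound — finding two terms. Every mode-1 slice of T is a multiple of one matrix: T[i,:,:] = a[i]·M with a = [0, 1] and M = [[6, 6, -18], [18, 0, -18]] (rows indexed by j, columns by k). So it suffices to write M as a sum of two rank-1 matrices.
Splitting M by its rows (j = 1, 2), M = [1, 0][6, 6, -18]ᵀ + [0, 1][18, 0, -18]ᵀ.
Hence T = [0, 1] ⊗ [1, 0] ⊗ [6, 6, -18] + [0, 1] ⊗ [0, 1] ⊗ [18, 0, -18], so rank(T) ≤ 2.
These bounds meet, so rank(T) = 2.

rank(T) = 2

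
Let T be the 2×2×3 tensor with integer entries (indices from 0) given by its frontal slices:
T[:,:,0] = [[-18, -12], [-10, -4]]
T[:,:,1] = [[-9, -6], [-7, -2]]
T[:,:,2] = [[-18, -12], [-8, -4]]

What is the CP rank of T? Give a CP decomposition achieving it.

Lower bound: the mode-3 unfolding of T (rows indexed by k, columns by (i,j) = (0,0), (0,1), (1,0), (1,1)) is [[-18, -12, -10, -4], [-9, -6, -7, -2], [-18, -12, -8, -4]].
There the 2×2 minor on rows k ∈ {0, 1}, columns (i,j) ∈ {(0,0), (1,0)} is det [[-18, -10], [-9, -7]] = 36 ≠ 0, so this unfolding has rank ≥ 2; CP rank is at least every unfolding rank, so rank(T) ≥ 2. (This is only a lower bound: in general the CP rank may exceed every unfolding rank, so we still need to exhibit 2 rank-1 terms summing to T.)
Upper bound — finding two terms. Write S_k = T[:,:,k] for the frontal slices: S₀ = [[-18, -12], [-10, -4]], S₁ = [[-9, -6], [-7, -2]], S₂ = [[-18, -12], [-8, -4]].
If T = a₁ ⊗ b₁ ⊗ c₁ + a₂ ⊗ b₂ ⊗ c₂ then each S_k = c₁[k]·a₁b₁ᵀ + c₂[k]·a₂b₂ᵀ. S₀ and S₁ are linearly independent, so a₁b₁ᵀ and a₂b₂ᵀ must span the same plane of matrices: they are the rank-1 matrices of the form x·S₀ + y·S₁.
det(x·S₀ + y·S₁) is −48·x² − 72·xy − 24·y² = (-24)·(x + y)(2·x + y), vanishing at (x:y) = (1:-1) and (1:-2).
M₁ = S₀ − S₁ = [[-9, -6], [-3, -2]] = −[3, 1][3, 2]ᵀ and M₂ = S₀ − 2·S₁ = [[0, 0], [4, 0]] = 4·[0, 1][1, 0]ᵀ, so take a₁ = [3, 1], b₁ = [3, 2], a₂ = [0, 1], b₂ = [1, 0].
Each slice is an integer combination of E₁ = a₁b₁ᵀ and E₂ = a₂b₂ᵀ: S₀ = −2·E₁ − 4·E₂, S₁ = −E₁ − 4·E₂, S₂ = −2·E₁ − 2·E₂; reading off coefficients, c₁ = [-2, -1, -2] and c₂ = [-4, -4, -2].
Hence T = [3, 1] ⊗ [3, 2] ⊗ [-2, -1, -2] + [0, 1] ⊗ [1, 0] ⊗ [-4, -4, -2], so rank(T) ≤ 2.
These bounds meet, so rank(T) = 2.
Check entry T[0,0,1] = -9: (3)·(3)·(-1) + (0)·(1)·(-4) = -9.

rank(T) = 2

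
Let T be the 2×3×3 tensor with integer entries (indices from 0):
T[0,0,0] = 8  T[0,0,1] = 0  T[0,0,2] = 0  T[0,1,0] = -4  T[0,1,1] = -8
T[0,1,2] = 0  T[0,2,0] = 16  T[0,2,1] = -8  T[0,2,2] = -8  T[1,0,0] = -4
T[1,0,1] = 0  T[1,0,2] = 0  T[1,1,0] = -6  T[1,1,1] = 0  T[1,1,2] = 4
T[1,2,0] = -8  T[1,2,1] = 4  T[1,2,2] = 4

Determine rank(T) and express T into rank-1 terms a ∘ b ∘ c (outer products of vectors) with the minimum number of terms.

rank(T) = 3

Lower bound: in the mode-3 unfolding of T (rows indexed by k, columns by (i,j)) the 3×3 minor on rows k ∈ {0, 1, 2}, columns (i,j) ∈ {(0,0), (0,1), (0,2)} is det [[8, -4, 16], [0, -8, -8], [0, 0, -8]] = 512 ≠ 0, so that unfolding has rank ≥ 3 and hence rank(T) ≥ 3 (CP rank is at least every unfolding rank, though it can be larger).
Upper bound: T is a sum of 3 rank-1 terms, T = (2, -1) ∘ (0, 1, 2) ∘ (2, -2, -2) + (2, -1) ∘ (1, 0, 1) ∘ (4, 0, 0) + (2, 1) ∘ (0, 1, 0) ∘ (-4, -2, 2) (one valid choice — decompositions are not unique — normalised so each a, b is primitive with positive first nonzero entry; check it by expanding all entries), so rank(T) ≤ 3.
These bounds meet, so rank(T) = 3.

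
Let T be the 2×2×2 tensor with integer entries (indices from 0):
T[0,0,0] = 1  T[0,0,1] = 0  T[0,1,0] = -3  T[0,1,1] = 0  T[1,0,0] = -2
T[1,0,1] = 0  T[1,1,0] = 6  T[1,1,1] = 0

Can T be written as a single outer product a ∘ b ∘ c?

If T = a ∘ b ∘ c then every fibre of T is a multiple of the corresponding factor, so read the factors off the fibres through the nonzero entry T[0,0,0] = 1.
The mode-1 fibre T[:,0,0] = [1, -2] gives a = [1, -2] (primitive direction); the mode-2 fibre T[0,:,0] = [1, -3] gives b = [1, -3]; then c[k] = T[0,0,k] / (a[0]·b[0]) = [1, 0] / 1 = [1, 0].
Expanding [1, -2] ∘ [1, -3] ∘ [1, 0] reproduces all 8 entries of T, so T = [1, -2] ∘ [1, -3] ∘ [1, 0] and rank(T) ≤ 1.
Equivalently every frontal slice T[:,:,k] is c[k] times the rank-1 matrix [1, -2] ∘ [1, -3]. So T has rank 1 (it is nonzero).

Yes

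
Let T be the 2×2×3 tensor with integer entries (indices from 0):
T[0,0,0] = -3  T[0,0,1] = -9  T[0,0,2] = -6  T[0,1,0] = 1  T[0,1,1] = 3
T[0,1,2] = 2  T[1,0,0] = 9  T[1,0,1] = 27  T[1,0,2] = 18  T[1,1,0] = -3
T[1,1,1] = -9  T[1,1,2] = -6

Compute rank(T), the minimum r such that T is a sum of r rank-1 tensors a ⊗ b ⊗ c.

1

Lower bound: T ≠ 0 (e.g. T[0,0,0] = -3), so rank(T) ≥ 1.
Upper bound: if T = a ⊗ b ⊗ c then every fibre of T is a multiple of the corresponding factor, so read the factors off the fibres through the nonzero entry T[0,0,0] = -3.
The mode-1 fibre T[:,0,0] = [-3, 9] gives a = [1, -3] (primitive direction); the mode-2 fibre T[0,:,0] = [-3, 1] gives b = [3, -1]; then c[k] = T[0,0,k] / (a[0]·b[0]) = [-3, -9, -6] / 3 = [-1, -3, -2].
Expanding [1, -3] ⊗ [3, -1] ⊗ [-1, -3, -2] reproduces all 12 entries of T, so T = [1, -3] ⊗ [3, -1] ⊗ [-1, -3, -2] and rank(T) ≤ 1.
These bounds meet, so rank(T) = 1.
Check entry T[1,0,2] = 18: (-3)·(3)·(-2) = 18.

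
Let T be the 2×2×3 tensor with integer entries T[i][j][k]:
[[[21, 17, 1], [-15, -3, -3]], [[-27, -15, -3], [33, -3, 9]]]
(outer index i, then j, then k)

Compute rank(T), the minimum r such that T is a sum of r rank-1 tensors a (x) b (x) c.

Lower bound: the mode-2 unfolding of T (rows indexed by j, columns by (i,k) = (0,0), (0,1), (0,2), (1,0), (1,1), (1,2)) is [[21, 17, 1, -27, -15, -3], [-15, -3, -3, 33, -3, 9]].
There the 2×2 minor on rows j ∈ {0, 1}, columns (i,k) ∈ {(0,0), (0,1)} is det [[21, 17], [-15, -3]] = 192 ≠ 0, so this unfolding has rank ≥ 2; CP rank is at least every unfolding rank, so rank(T) ≥ 2. (This is only a lower bound: in general the CP rank may exceed every unfolding rank, so we still need to exhibit 2 rank-1 terms summing to T.)
Upper bound — finding two terms. Write S_k = T[:,:,k] for the frontal slices: S₀ = [[21, -15], [-27, 33]], S₁ = [[17, -3], [-15, -3]], S₂ = [[1, -3], [-3, 9]].
If T = a₁ (x) b₁ (x) c₁ + a₂ (x) b₂ (x) c₂ then each S_k = c₁[k]·a₁b₁ᵀ + c₂[k]·a₂b₂ᵀ. S₀ and S₁ are linearly independent, so a₁b₁ᵀ and a₂b₂ᵀ must span the same plane of matrices: they are the rank-1 matrices of the form x·S₀ + y·S₁.
det(x·S₀ + y·S₁) is 288·x² + 192·xy − 96·y² = 96·(3·x − y)(x + y), vanishing at (x:y) = (1:3) and (1:-1).
M₁ = S₀ + 3·S₁ = [[72, -24], [-72, 24]] = 24·[1, -1][3, -1]ᵀ and M₂ = S₀ − S₁ = [[4, -12], [-12, 36]] = 4·[1, -3][1, -3]ᵀ, so take a₁ = [1, -1], b₁ = [3, -1], a₂ = [1, -3], b₂ = [1, -3].
Each slice is an integer combination of E₁ = a₁b₁ᵀ and E₂ = a₂b₂ᵀ: S₀ = 6·E₁ + 3·E₂, S₁ = 6·E₁ − E₂, S₂ = E₂; reading off coefficients, c₁ = [6, 6, 0] and c₂ = [3, -1, 1].
Hence T = [1, -1] (x) [3, -1] (x) [6, 6, 0] + [1, -3] (x) [1, -3] (x) [3, -1, 1], so rank(T) ≤ 2.
These bounds meet, so rank(T) = 2.

2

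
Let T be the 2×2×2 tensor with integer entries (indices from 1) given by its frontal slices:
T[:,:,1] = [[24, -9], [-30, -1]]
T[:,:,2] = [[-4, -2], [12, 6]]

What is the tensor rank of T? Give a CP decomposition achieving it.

Lower bound: the mode-1 unfolding of T (rows indexed by i, columns by (j,k) = (1,1), (1,2), (2,1), (2,2)) is [[24, -4, -9, -2], [-30, 12, -1, 6]].
There the 2×2 minor on rows i ∈ {1, 2}, columns (j,k) ∈ {(1,1), (1,2)} is det [[24, -4], [-30, 12]] = 168 ≠ 0, so this unfolding has rank ≥ 2; CP rank is at least every unfolding rank, so rank(T) ≥ 2. (Unfolding ranks only ever bound the CP rank from below — rank(T) can be strictly larger than all of them — so the matching upper bound has to come from an explicit 2-term decomposition.)
Upper bound — finding two terms. Write S_k = T[:,:,k] for the frontal slices: S₁ = [[24, -9], [-30, -1]], S₂ = [[-4, -2], [12, 6]].
If T = a₁ ⊗ b₁ ⊗ c₁ + a₂ ⊗ b₂ ⊗ c₂ then each S_k = c₁[k]·a₁b₁ᵀ + c₂[k]·a₂b₂ᵀ. S₁ and S₂ are linearly independent, so a₁b₁ᵀ and a₂b₂ᵀ must span the same plane of matrices: they are the rank-1 matrices of the form x·S₁ + y·S₂.
det(x·S₁ + y·S₂) is −294·x² + 196·xy = (-98)·(3·x − 2·y)(x), vanishing at (x:y) = (2:3) and (0:1).
M₁ = 2·S₁ + 3·S₂ = [[36, -24], [-24, 16]] = 4·[3, -2][3, -2]ᵀ and M₂ = S₂ = [[-4, -2], [12, 6]] = (-2)·[1, -3][2, 1]ᵀ, so take a₁ = [3, -2], b₁ = [3, -2], a₂ = [1, -3], b₂ = [2, 1].
Each slice is an integer combination of E₁ = a₁b₁ᵀ and E₂ = a₂b₂ᵀ: S₁ = 2·E₁ + 3·E₂, S₂ = −2·E₂; reading off coefficients, c₁ = [2, 0] and c₂ = [3, -2].
Hence T = [3, -2] ⊗ [3, -2] ⊗ [2, 0] + [1, -3] ⊗ [2, 1] ⊗ [3, -2], so rank(T) ≤ 2.
These bounds meet, so rank(T) = 2.
Check entry T[2,1,2] = 12: (-2)·(3)·(0) + (-3)·(2)·(-2) = 12.

rank(T) = 2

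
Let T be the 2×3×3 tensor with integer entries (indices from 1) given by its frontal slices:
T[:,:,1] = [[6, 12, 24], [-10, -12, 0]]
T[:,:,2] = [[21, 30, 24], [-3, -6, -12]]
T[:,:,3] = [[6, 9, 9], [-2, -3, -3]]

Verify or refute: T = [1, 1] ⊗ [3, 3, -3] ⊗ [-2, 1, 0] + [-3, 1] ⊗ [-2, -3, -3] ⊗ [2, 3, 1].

Yes

Reconstruct entrywise from the claimed factors. For example, T[2,3,3] = -3 and Σₗ aₗ[2]bₗ[3]cₗ[3] = (1)·(-3)·(0) + (1)·(-3)·(1) = -3; checking all 18 entries, every one matches. The claim holds.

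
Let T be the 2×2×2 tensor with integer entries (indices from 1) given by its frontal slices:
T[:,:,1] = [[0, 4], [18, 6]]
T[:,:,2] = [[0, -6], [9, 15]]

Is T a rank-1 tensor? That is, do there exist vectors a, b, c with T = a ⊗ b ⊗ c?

No

The mode-2 unfolding of T (rows indexed by j, columns by (i,k) = (1,1), (1,2), (2,1), (2,2)) is [[0, 0, 18, 9], [4, -6, 6, 15]].
There the 2×2 minor on rows j ∈ {1, 2}, columns (i,k) ∈ {(1,1), (2,1)} is det [[0, 18], [4, 6]] = -72 ≠ 0, so this unfolding has rank ≥ 2; CP rank is at least every unfolding rank, so rank(T) ≥ 2.
In particular rank(T) ≥ 2 > 1, so T is not rank-1.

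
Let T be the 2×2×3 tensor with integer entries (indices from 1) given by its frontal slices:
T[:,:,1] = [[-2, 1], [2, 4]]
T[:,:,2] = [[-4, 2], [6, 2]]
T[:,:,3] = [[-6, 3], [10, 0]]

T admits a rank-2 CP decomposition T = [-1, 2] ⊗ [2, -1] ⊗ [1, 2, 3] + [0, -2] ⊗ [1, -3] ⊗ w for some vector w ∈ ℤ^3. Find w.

Subtract the known terms from T to get the rank-1 residual R = [0, -2] ⊗ [1, -3] ⊗ w, so R[i,j,k] = a[i]·b[j]·w[k]. Pick indices with nonzero a[2]·b[1] = (-2)·(1) = -2. Only the fibre through (2,1,·) is needed: R[2,1,:] = T[2,1,:] − Σₗ aₗ[2]bₗ[1]cₗ = [2, 6, 10] − (2)·(2)·[1, 2, 3] = [-2, -2, -2]. Then w[k] = R[2,1,k] / -2 for each k, giving w = [-2, -2, -2] / -2 = [1, 1, 1].

w = [1, 1, 1]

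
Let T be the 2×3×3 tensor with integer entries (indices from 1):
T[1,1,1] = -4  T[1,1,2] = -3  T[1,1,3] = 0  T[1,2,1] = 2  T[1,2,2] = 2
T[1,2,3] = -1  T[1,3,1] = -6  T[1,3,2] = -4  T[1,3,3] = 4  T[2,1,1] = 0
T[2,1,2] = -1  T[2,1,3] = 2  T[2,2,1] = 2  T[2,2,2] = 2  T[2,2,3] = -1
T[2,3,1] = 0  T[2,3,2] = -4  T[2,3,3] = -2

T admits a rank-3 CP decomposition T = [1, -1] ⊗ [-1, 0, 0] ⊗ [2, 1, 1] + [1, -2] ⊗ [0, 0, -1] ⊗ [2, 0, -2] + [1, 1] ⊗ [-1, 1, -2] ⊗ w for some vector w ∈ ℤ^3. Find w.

w = [2, 2, -1]

Subtract the known terms from T to get the rank-1 residual R = [1, 1] ⊗ [-1, 1, -2] ⊗ w, so R[i,j,k] = a[i]·b[j]·w[k]. Pick indices with nonzero a[1]·b[1] = (1)·(-1) = -1. Only the fibre through (1,1,·) is needed: R[1,1,:] = T[1,1,:] − Σₗ aₗ[1]bₗ[1]cₗ = [-4, -3, 0] − (1)·(-1)·[2, 1, 1] − (1)·(0)·[2, 0, -2] = [-2, -2, 1]. Then w[k] = R[1,1,k] / -1 for each k, giving w = [-2, -2, 1] / -1 = [2, 2, -1].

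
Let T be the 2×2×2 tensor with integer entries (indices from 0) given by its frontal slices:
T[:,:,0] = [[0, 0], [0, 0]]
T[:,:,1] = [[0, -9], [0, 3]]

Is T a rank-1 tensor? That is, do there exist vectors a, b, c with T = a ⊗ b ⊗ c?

If T = a ⊗ b ⊗ c then every fibre of T is a multiple of the corresponding factor, so read the factors off the fibres through the nonzero entry T[0,1,1] = -9.
The mode-1 fibre T[:,1,1] = [-9, 3] gives a = [3, -1] (primitive direction); the mode-2 fibre T[0,:,1] = [0, -9] gives b = [0, 1]; then c[k] = T[0,1,k] / (a[0]·b[1]) = [0, -9] / 3 = [0, -3].
Expanding [3, -1] ⊗ [0, 1] ⊗ [0, -3] reproduces all 8 entries of T, so T = [3, -1] ⊗ [0, 1] ⊗ [0, -3] and rank(T) ≤ 1.
Equivalently every frontal slice T[:,:,k] is c[k] times the rank-1 matrix [3, -1] ⊗ [0, 1]. So T has rank 1 (it is nonzero).

Yes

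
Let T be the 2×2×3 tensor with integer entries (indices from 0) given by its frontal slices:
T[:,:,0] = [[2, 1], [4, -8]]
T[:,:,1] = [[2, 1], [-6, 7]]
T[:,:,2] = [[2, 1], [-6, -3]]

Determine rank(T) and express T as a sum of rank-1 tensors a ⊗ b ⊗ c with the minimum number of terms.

rank(T) = 3

Lower bound: the mode-3 unfolding of T (rows indexed by k, columns by (i,j) = (0,0), (0,1), (1,0), (1,1)) is [[2, 1, 4, -8], [2, 1, -6, 7], [2, 1, -6, -3]].
There the 3×3 minor on rows k ∈ {0, 1, 2}, columns (i,j) ∈ {(0,0), (1,0), (1,1)} is det [[2, 4, -8], [2, -6, 7], [2, -6, -3]] = 200 ≠ 0, so this unfolding has rank ≥ 3; CP rank is at least every unfolding rank, so rank(T) ≥ 3. (This is only a lower bound: in general the CP rank may exceed every unfolding rank, so we still need to exhibit 3 rank-1 terms summing to T.)
Upper bound: T is a sum of 3 rank-1 terms, T = [0, 1] ⊗ [1, -2] ⊗ [4, -4, 0] + [0, 1] ⊗ [2, 1] ⊗ [1, 0, -2] + [1, -1] ⊗ [2, 1] ⊗ [1, 1, 1] (written with every a and b primitive with positive leading entry and the scale carried by c; CP decompositions are not unique, and this one is verified by expanding entrywise), so rank(T) ≤ 3.
These bounds meet, so rank(T) = 3.
Check entry T[0,1,2] = 1: (0)·(-2)·(0) + (0)·(1)·(-2) + (1)·(1)·(1) = 1.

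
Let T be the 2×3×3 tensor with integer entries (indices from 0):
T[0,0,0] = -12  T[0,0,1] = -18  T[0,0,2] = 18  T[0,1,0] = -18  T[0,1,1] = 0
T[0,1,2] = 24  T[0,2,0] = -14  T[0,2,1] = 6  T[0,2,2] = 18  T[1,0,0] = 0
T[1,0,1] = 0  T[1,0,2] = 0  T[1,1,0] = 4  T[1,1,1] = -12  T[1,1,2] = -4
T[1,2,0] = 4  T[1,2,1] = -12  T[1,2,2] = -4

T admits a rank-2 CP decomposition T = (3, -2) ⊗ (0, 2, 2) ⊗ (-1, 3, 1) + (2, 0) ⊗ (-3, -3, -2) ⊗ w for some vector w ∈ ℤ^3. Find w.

w = (2, 3, -3)

Subtract the known terms from T to get the rank-1 residual R = (2, 0) ⊗ (-3, -3, -2) ⊗ w, so R[i,j,k] = a[i]·b[j]·w[k]. Pick indices with nonzero a[0]·b[0] = (2)·(-3) = -6. Only the fibre through (0,0,·) is needed: R[0,0,:] = T[0,0,:] − Σₗ aₗ[0]bₗ[0]cₗ = [-12, -18, 18] − (3)·(0)·(-1, 3, 1) = [-12, -18, 18]. Then w[k] = R[0,0,k] / -6 for each k, giving w = [-12, -18, 18] / -6 = (2, 3, -3).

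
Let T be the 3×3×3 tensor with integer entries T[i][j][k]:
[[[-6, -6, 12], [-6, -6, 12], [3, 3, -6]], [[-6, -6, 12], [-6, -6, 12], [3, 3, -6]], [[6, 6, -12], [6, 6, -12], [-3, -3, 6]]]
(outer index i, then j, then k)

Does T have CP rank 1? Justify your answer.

Yes

If T = a ⊗ b ⊗ c then every fibre of T is a multiple of the corresponding factor, so read the factors off the fibres through the nonzero entry T[0,0,0] = -6.
The mode-1 fibre T[:,0,0] = [-6, -6, 6] gives a = [1, 1, -1] (primitive direction); the mode-2 fibre T[0,:,0] = [-6, -6, 3] gives b = [2, 2, -1]; then c[k] = T[0,0,k] / (a[0]·b[0]) = [-6, -6, 12] / 2 = [-3, -3, 6].
Expanding [1, 1, -1] ⊗ [2, 2, -1] ⊗ [-3, -3, 6] reproduces all 27 entries of T, so T = [1, 1, -1] ⊗ [2, 2, -1] ⊗ [-3, -3, 6] and rank(T) ≤ 1.
Equivalently every frontal slice T[:,:,k] is c[k] times the rank-1 matrix [1, 1, -1] ⊗ [2, 2, -1]. So T has rank 1 (it is nonzero).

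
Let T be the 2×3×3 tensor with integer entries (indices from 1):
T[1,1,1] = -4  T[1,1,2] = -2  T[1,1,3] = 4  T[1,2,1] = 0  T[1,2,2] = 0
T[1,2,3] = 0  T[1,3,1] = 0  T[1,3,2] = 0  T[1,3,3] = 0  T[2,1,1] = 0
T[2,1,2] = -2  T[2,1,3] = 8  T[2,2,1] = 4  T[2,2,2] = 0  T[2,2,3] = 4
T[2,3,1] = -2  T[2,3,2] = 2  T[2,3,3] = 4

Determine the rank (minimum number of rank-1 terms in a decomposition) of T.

3

Lower bound: the mode-3 unfolding of T (rows indexed by k, columns by (i,j) = (1,1), (1,2), (1,3), (2,1), (2,2), (2,3)) is [[-4, 0, 0, 0, 4, -2], [-2, 0, 0, -2, 0, 2], [4, 0, 0, 8, 4, 4]].
There the 3×3 minor on rows k ∈ {1, 2, 3}, columns (i,j) ∈ {(1,1), (2,1), (2,3)} is det [[-4, 0, -2], [-2, -2, 2], [4, 8, 4]] = 112 ≠ 0, so this unfolding has rank ≥ 3; CP rank is at least every unfolding rank, so rank(T) ≥ 3. (This is only a lower bound: in general the CP rank may exceed every unfolding rank, so we still need to exhibit 3 rank-1 terms summing to T.)
Upper bound: T is a sum of 3 rank-1 terms, T = [0, 1] ⊗ [0, 0, 1] ⊗ [-2, 2, 4] + [0, 1] ⊗ [1, 1, 0] ⊗ [4, 0, 4] + [1, 1] ⊗ [1, 0, 0] ⊗ [-4, -2, 4] (one valid choice — decompositions are not unique — normalised so each a, b is primitive with positive first nonzero entry; check it by expanding all entries), so rank(T) ≤ 3.
These bounds meet, so rank(T) = 3.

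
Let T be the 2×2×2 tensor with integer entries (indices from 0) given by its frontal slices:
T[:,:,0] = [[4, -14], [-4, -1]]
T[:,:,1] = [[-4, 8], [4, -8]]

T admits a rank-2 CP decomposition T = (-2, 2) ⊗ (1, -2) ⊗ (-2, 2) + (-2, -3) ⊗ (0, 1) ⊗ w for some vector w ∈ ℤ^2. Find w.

w = (3, 0)

Subtract the known terms from T to get the rank-1 residual R = (-2, -3) ⊗ (0, 1) ⊗ w, so R[i,j,k] = a[i]·b[j]·w[k]. Pick indices with nonzero a[0]·b[1] = (-2)·(1) = -2. Only the fibre through (0,1,·) is needed: R[0,1,:] = T[0,1,:] − Σₗ aₗ[0]bₗ[1]cₗ = [-14, 8] − (-2)·(-2)·(-2, 2) = [-6, 0]. Then w[k] = R[0,1,k] / -2 for each k, giving w = [-6, 0] / -2 = (3, 0).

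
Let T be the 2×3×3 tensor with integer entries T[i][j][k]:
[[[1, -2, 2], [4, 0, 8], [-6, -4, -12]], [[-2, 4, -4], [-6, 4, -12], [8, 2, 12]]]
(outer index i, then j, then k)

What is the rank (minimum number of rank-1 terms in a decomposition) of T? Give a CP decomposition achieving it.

rank(T) = 3

Lower bound: the mode-2 unfolding of T (rows indexed by j, columns by (i,k) = (0,0), (0,1), (0,2), (1,0), (1,1), (1,2)) is [[1, -2, 2, -2, 4, -4], [4, 0, 8, -6, 4, -12], [-6, -4, -12, 8, 2, 12]].
There the 3×3 minor on rows j ∈ {0, 1, 2}, columns (i,k) ∈ {(0,0), (0,1), (1,1)} is det [[1, -2, 4], [4, 0, 4], [-6, -4, 2]] = 16 ≠ 0, so this unfolding has rank ≥ 3; CP rank is at least every unfolding rank, so rank(T) ≥ 3. (Flattening ranks never certify an upper bound on CP rank; for that we must actually write T with 3 rank-1 terms.)
Upper bound: T is a sum of 3 rank-1 terms, T = [0, 1] ⊗ [0, 0, 1] ⊗ [0, 2, -4] + [1, -2] ⊗ [1, 2, -2] ⊗ [1, -2, 2] + [1, -1] ⊗ [0, 1, -2] ⊗ [2, 4, 4] (written with every a and b primitive with positive leading entry and the scale carried by c; CP decompositions are not unique, and this one is verified by expanding entrywise), so rank(T) ≤ 3.
These bounds meet, so rank(T) = 3.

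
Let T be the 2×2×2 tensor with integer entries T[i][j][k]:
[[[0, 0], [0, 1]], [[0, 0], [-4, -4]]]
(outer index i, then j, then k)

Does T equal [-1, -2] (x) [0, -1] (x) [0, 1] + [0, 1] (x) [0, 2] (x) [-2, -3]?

Reconstruct entrywise from the claimed factors. For example, T[1,0,1] = 0 and Σₗ aₗ[1]bₗ[0]cₗ[1] = (-2)·(0)·(1) + (1)·(0)·(-3) = 0; checking all 8 entries, every one matches. The claim holds.

Yes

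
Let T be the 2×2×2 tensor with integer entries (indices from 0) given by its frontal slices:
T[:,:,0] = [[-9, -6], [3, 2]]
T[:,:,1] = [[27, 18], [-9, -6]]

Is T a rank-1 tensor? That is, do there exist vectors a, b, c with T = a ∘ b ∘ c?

Yes

The mode-1 fibre T[:,0,0] = [-9, 3] gives a = [3, -1] (primitive direction); the mode-2 fibre T[0,:,0] = [-9, -6] gives b = [3, 2]; then c[k] = T[0,0,k] / (a[0]·b[0]) = [-9, 27] / 9 = [-1, 3].
Expanding [3, -1] ∘ [3, 2] ∘ [-1, 3] reproduces all 8 entries of T, so T = [3, -1] ∘ [3, 2] ∘ [-1, 3] and rank(T) ≤ 1.
Equivalently every frontal slice T[:,:,k] is c[k] times the rank-1 matrix [3, -1] ∘ [3, 2]. So T has rank 1 (it is nonzero).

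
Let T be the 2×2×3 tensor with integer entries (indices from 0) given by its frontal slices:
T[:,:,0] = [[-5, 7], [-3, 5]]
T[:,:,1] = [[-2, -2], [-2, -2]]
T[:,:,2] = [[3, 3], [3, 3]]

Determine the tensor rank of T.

Lower bound: the mode-1 unfolding of T (rows indexed by i, columns by (j,k) = (0,0), (0,1), (0,2), (1,0), (1,1), (1,2)) is [[-5, -2, 3, 7, -2, 3], [-3, -2, 3, 5, -2, 3]].
There the 2×2 minor on rows i ∈ {0, 1}, columns (j,k) ∈ {(0,0), (0,1)} is det [[-5, -2], [-3, -2]] = 4 ≠ 0, so this unfolding has rank ≥ 2; CP rank is at least every unfolding rank, so rank(T) ≥ 2. (Unfolding ranks only ever bound the CP rank from below — rank(T) can be strictly larger than all of them — so the matching upper bound has to come from an explicit 2-term decomposition.)
Upper bound — finding two terms. Write S_k = T[:,:,k] for the frontal slices: S₀ = [[-5, 7], [-3, 5]], S₁ = [[-2, -2], [-2, -2]], S₂ = [[3, 3], [3, 3]].
If T = a₁ ∘ b₁ ∘ c₁ + a₂ ∘ b₂ ∘ c₂ then each S_k = c₁[k]·a₁b₁ᵀ + c₂[k]·a₂b₂ᵀ. S₀ and S₁ are linearly independent, so a₁b₁ᵀ and a₂b₂ᵀ must span the same plane of matrices: they are the rank-1 matrices of the form x·S₀ + y·S₁.
det(x·S₀ + y·S₁) is −4·x² + 8·xy = (-4)·(x − 2·y)(x), vanishing at (x:y) = (2:1) and (0:1).
M₁ = 2·S₀ + S₁ = [[-12, 12], [-8, 8]] = (-4)·[3, 2][1, -1]ᵀ and M₂ = S₁ = [[-2, -2], [-2, -2]] = (-2)·[1, 1][1, 1]ᵀ, so take a₁ = [3, 2], b₁ = [1, -1], a₂ = [1, 1], b₂ = [1, 1].
Each slice is an integer combination of E₁ = a₁b₁ᵀ and E₂ = a₂b₂ᵀ: S₀ = −2·E₁ + E₂, S₁ = −2·E₂, S₂ = 3·E₂; reading off coefficients, c₁ = [-2, 0, 0] and c₂ = [1, -2, 3].
Hence T = [3, 2] ∘ [1, -1] ∘ [-2, 0, 0] + [1, 1] ∘ [1, 1] ∘ [1, -2, 3], so rank(T) ≤ 2.
These bounds meet, so rank(T) = 2.
Check entry T[0,1,0] = 7: (3)·(-1)·(-2) + (1)·(1)·(1) = 7.

2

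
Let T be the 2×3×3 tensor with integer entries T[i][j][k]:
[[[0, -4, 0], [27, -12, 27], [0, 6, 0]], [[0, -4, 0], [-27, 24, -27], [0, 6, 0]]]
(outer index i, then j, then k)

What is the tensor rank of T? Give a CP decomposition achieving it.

rank(T) = 2

Lower bound: the mode-1 unfolding of T (rows indexed by i, columns by (j,k) = (0,0), (0,1), (0,2), (1,0), (1,1), (1,2), (2,0), (2,1), (2,2)) is [[0, -4, 0, 27, -12, 27, 0, 6, 0], [0, -4, 0, -27, 24, -27, 0, 6, 0]].
There the 2×2 minor on rows i ∈ {0, 1}, columns (j,k) ∈ {(0,1), (1,0)} is det [[-4, 27], [-4, -27]] = 216 ≠ 0, so this unfolding has rank ≥ 2; CP rank is at least every unfolding rank, so rank(T) ≥ 2. (This is only a lower bound: in general the CP rank may exceed every unfolding rank, so we still need to exhibit 2 rank-1 terms summing to T.)
Upper bound — finding two terms. Write S_k = T[:,:,k] for the frontal slices: S₀ = [[0, 27, 0], [0, -27, 0]], S₁ = [[-4, -12, 6], [-4, 24, 6]], S₂ = [[0, 27, 0], [0, -27, 0]].
If T = a₁ ⊗ b₁ ⊗ c₁ + a₂ ⊗ b₂ ⊗ c₂ then each S_k = c₁[k]·a₁b₁ᵀ + c₂[k]·a₂b₂ᵀ. S₀ and S₁ are linearly independent, so a₁b₁ᵀ and a₂b₂ᵀ must span the same plane of matrices: they are the rank-1 matrices of the form x·S₀ + y·S₁.
The 2×2 minor of x·S₀ + y·S₁ on rows {0,1}, columns {0,1} is 216·xy − 144·y² = 72·(3·x − 2·y)(y), vanishing at (x:y) = (2:3) and (1:0).
M₁ = 2·S₀ + 3·S₁ = [[-12, 18, 18], [-12, 18, 18]] = (-6)·[1, 1][2, -3, -3]ᵀ and M₂ = S₀ = [[0, 27, 0], [0, -27, 0]] = 27·[1, -1][0, 1, 0]ᵀ, so take a₁ = [1, 1], b₁ = [2, -3, -3], a₂ = [1, -1], b₂ = [0, 1, 0].
Each slice is an integer combination of E₁ = a₁b₁ᵀ and E₂ = a₂b₂ᵀ: S₀ = 27·E₂, S₁ = −2·E₁ − 18·E₂, S₂ = 27·E₂; reading off coefficients, c₁ = [0, -2, 0] and c₂ = [27, -18, 27].
Hence T = [1, 1] ⊗ [2, -3, -3] ⊗ [0, -2, 0] + [1, -1] ⊗ [0, 1, 0] ⊗ [27, -18, 27], so rank(T) ≤ 2.
These bounds meet, so rank(T) = 2.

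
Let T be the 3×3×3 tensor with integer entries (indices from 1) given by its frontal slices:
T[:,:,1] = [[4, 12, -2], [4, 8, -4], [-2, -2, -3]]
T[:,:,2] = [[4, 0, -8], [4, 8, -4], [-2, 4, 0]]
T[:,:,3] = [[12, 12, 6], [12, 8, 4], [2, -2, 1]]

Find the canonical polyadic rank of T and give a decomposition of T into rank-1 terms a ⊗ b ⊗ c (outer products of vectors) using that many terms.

rank(T) = 3

Lower bound: in the mode-3 unfolding of T (rows indexed by k, columns by (i,j)) the 3×3 minor on rows k ∈ {1, 2, 3}, columns (i,j) ∈ {(1,1), (1,2), (1,3)} is det [[4, 12, -2], [4, 0, -8], [12, 12, 6]] = -1152 ≠ 0, so that unfolding has rank ≥ 3 and hence rank(T) ≥ 3 (CP rank is at least every unfolding rank, though it can be larger).
Upper bound: T is a sum of 3 rank-1 terms, T = [1, 1, 0] ⊗ [1, 1, 0] ⊗ [8, 8, 8] + [2, 0, -1] ⊗ [0, 2, 1] ⊗ [1, -2, 1] + [2, 2, 1] ⊗ [1, 0, 1] ⊗ [-2, -2, 2] (one valid choice — decompositions are not unique — normalised so each a, b is primitive with positive first nonzero entry; check it by expanding all entries), so rank(T) ≤ 3.
These bounds meet, so rank(T) = 3.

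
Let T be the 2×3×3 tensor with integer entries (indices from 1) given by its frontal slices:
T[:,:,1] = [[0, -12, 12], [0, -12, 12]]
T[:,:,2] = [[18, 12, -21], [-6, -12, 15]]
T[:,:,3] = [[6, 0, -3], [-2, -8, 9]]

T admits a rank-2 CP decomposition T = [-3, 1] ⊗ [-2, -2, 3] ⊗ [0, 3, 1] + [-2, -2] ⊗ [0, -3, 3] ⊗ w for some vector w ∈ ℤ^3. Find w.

Subtract the known terms from T to get the rank-1 residual R = [-2, -2] ⊗ [0, -3, 3] ⊗ w, so R[i,j,k] = a[i]·b[j]·w[k]. Pick indices with nonzero a[1]·b[2] = (-2)·(-3) = 6. Only the fibre through (1,2,·) is needed: R[1,2,:] = T[1,2,:] − Σₗ aₗ[1]bₗ[2]cₗ = [-12, 12, 0] − (-3)·(-2)·[0, 3, 1] = [-12, -6, -6]. Then w[k] = R[1,2,k] / 6 for each k, giving w = [-12, -6, -6] / 6 = [-2, -1, -1].

w = [-2, -1, -1]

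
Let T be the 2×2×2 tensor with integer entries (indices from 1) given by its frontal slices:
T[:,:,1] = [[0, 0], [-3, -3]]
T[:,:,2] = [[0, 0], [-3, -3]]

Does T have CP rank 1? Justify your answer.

Yes

If T = a (x) b (x) c then every fibre of T is a multiple of the corresponding factor, so read the factors off the fibres through the nonzero entry T[2,1,1] = -3.
The mode-1 fibre T[:,1,1] = [0, -3] gives a = [0, 1] (primitive direction); the mode-2 fibre T[2,:,1] = [-3, -3] gives b = [1, 1]; then c[k] = T[2,1,k] / (a[2]·b[1]) = [-3, -3] / 1 = [-3, -3].
Expanding [0, 1] (x) [1, 1] (x) [-3, -3] reproduces all 8 entries of T, so T = [0, 1] (x) [1, 1] (x) [-3, -3] and rank(T) ≤ 1.
Equivalently every frontal slice T[:,:,k] is c[k] times the rank-1 matrix [0, 1] (x) [1, 1]. So T has rank 1 (it is nonzero).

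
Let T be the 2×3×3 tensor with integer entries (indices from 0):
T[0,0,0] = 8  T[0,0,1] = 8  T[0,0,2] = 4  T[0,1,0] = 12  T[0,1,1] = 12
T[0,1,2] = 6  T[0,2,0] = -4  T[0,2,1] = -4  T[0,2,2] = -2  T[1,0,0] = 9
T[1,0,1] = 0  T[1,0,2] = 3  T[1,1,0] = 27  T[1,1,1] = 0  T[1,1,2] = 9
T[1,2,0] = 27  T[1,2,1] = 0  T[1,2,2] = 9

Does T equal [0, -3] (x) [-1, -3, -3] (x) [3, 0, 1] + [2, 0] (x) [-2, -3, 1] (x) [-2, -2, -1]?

Yes

Reconstruct entrywise from the claimed factors. For example, T[1,1,2] = 9 and Σₗ aₗ[1]bₗ[1]cₗ[2] = (-3)·(-3)·(1) + (0)·(-3)·(-1) = 9; checking all 18 entries, every one matches. The claim holds.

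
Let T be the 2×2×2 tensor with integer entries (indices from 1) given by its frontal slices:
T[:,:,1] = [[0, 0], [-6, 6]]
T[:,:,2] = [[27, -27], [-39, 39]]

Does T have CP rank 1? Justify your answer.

The mode-3 unfolding of T (rows indexed by k, columns by (i,j) = (1,1), (1,2), (2,1), (2,2)) is [[0, 0, -6, 6], [27, -27, -39, 39]].
There the 2×2 minor on rows k ∈ {1, 2}, columns (i,j) ∈ {(1,1), (2,1)} is det [[0, -6], [27, -39]] = 162 ≠ 0, so this unfolding has rank ≥ 2; CP rank is at least every unfolding rank, so rank(T) ≥ 2.
In particular rank(T) ≥ 2 > 1, so T is not rank-1.

No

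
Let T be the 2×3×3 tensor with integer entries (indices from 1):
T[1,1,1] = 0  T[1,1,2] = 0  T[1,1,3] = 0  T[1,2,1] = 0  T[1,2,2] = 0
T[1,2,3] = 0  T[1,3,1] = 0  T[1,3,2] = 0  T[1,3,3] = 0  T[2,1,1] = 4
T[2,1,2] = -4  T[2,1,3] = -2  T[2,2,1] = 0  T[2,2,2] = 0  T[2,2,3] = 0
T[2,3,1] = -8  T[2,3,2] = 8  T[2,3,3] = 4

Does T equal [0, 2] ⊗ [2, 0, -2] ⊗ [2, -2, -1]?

No

Reconstruct entry (2,1,1) from the claimed factors: Σₗ aₗ[2]bₗ[1]cₗ[1] = (2)·(2)·(2) = 8, but T[2,1,1] = 4. The claim is false.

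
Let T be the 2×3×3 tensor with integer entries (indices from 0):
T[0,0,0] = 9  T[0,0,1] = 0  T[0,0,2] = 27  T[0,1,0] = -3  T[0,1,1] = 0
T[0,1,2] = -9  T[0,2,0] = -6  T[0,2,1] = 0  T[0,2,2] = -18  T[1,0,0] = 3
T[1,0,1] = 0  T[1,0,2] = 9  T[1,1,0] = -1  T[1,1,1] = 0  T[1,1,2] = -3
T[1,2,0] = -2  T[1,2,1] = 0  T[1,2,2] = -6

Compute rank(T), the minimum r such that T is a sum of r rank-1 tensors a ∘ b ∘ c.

1

Lower bound: T ≠ 0 (e.g. T[0,0,0] = 9), so rank(T) ≥ 1.
Upper bound: if T = a ∘ b ∘ c then every fibre of T is a multiple of the corresponding factor, so read the factors off the fibres through the nonzero entry T[0,0,0] = 9.
The mode-1 fibre T[:,0,0] = [9, 3] gives a = (3, 1) (primitive direction); the mode-2 fibre T[0,:,0] = [9, -3, -6] gives b = (3, -1, -2); then c[k] = T[0,0,k] / (a[0]·b[0]) = [9, 0, 27] / 9 = (1, 0, 3).
Expanding (3, 1) ∘ (3, -1, -2) ∘ (1, 0, 3) reproduces all 18 entries of T, so T = (3, 1) ∘ (3, -1, -2) ∘ (1, 0, 3) and rank(T) ≤ 1.
These bounds meet, so rank(T) = 1.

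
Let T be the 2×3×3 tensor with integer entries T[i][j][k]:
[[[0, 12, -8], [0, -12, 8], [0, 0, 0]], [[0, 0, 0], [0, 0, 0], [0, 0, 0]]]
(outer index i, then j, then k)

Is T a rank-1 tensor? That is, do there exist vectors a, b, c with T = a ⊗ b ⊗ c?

If T = a ⊗ b ⊗ c then every fibre of T is a multiple of the corresponding factor, so read the factors off the fibres through the nonzero entry T[0,0,1] = 12.
The mode-1 fibre T[:,0,1] = [12, 0] gives a = [1, 0] (primitive direction); the mode-2 fibre T[0,:,1] = [12, -12, 0] gives b = [1, -1, 0]; then c[k] = T[0,0,k] / (a[0]·b[0]) = [0, 12, -8] / 1 = [0, 12, -8].
Expanding [1, 0] ⊗ [1, -1, 0] ⊗ [0, 12, -8] reproduces all 18 entries of T, so T = [1, 0] ⊗ [1, -1, 0] ⊗ [0, 12, -8] and rank(T) ≤ 1.
Equivalently every frontal slice T[:,:,k] is c[k] times the rank-1 matrix [1, 0] ⊗ [1, -1, 0]. So T has rank 1 (it is nonzero).

Yes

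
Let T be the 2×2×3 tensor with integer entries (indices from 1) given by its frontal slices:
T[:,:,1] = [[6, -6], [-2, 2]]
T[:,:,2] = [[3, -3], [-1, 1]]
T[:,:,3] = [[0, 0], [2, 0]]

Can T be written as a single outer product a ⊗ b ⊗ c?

The mode-2 unfolding of T (rows indexed by j, columns by (i,k) = (1,1), (1,2), (1,3), (2,1), (2,2), (2,3)) is [[6, 3, 0, -2, -1, 2], [-6, -3, 0, 2, 1, 0]].
There the 2×2 minor on rows j ∈ {1, 2}, columns (i,k) ∈ {(1,1), (2,3)} is det [[6, 2], [-6, 0]] = 12 ≠ 0, so this unfolding has rank ≥ 2; CP rank is at least every unfolding rank, so rank(T) ≥ 2.
In particular rank(T) ≥ 2 > 1, so T is not rank-1.

No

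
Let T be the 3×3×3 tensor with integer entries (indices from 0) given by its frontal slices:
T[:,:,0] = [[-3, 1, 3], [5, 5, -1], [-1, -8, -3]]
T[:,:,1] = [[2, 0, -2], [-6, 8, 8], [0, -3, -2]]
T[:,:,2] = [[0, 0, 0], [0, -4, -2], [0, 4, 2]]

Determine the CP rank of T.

3

Lower bound: the mode-1 unfolding of T (rows indexed by i, columns by (j,k) = (0,0), (0,1), (0,2), (1,0), (1,1), (1,2), (2,0), (2,1), (2,2)) is [[-3, 2, 0, 1, 0, 0, 3, -2, 0], [5, -6, 0, 5, 8, -4, -1, 8, -2], [-1, 0, 0, -8, -3, 4, -3, -2, 2]].
There the 3×3 minor on rows i ∈ {0, 1, 2}, columns (j,k) ∈ {(0,0), (0,1), (1,0)} is det [[-3, 2, 1], [5, -6, 5], [-1, 0, -8]] = -80 ≠ 0, so this unfolding has rank ≥ 3; CP rank is at least every unfolding rank, so rank(T) ≥ 3. (This is only a lower bound: in general the CP rank may exceed every unfolding rank, so we still need to exhibit 3 rank-1 terms summing to T.)
Upper bound: T is a sum of 3 rank-1 terms, T = [0, 1, -1] ⊗ [0, 2, 1] ⊗ [4, 2, -2] + [1, 1, 1] ⊗ [1, -1, -1] ⊗ [1, -2, 0] + [2, -2, 1] ⊗ [2, -1, -2] ⊗ [-1, 1, 0] (written with every a and b primitive with positive leading entry and the scale carried by c; CP decompositions are not unique, and this one is verified by expanding entrywise), so rank(T) ≤ 3.
These bounds meet, so rank(T) = 3.
Check entry T[1,0,1] = -6: (1)·(0)·(2) + (1)·(1)·(-2) + (-2)·(2)·(1) = -6.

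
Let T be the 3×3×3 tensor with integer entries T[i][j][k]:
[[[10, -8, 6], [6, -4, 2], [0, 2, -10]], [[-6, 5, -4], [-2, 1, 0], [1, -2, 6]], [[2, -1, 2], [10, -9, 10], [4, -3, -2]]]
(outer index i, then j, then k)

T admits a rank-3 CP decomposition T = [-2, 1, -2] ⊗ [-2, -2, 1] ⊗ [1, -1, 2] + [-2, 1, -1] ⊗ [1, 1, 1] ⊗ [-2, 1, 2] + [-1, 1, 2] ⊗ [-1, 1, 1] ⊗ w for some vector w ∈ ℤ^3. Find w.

w = [2, -2, 2]

Subtract the known terms from T to get the rank-1 residual R = [-1, 1, 2] ⊗ [-1, 1, 1] ⊗ w, so R[i,j,k] = a[i]·b[j]·w[k]. Pick indices with nonzero a[0]·b[0] = (-1)·(-1) = 1. Only the fibre through (0,0,·) is needed: R[0,0,:] = T[0,0,:] − Σₗ aₗ[0]bₗ[0]cₗ = [10, -8, 6] − (-2)·(-2)·[1, -1, 2] − (-2)·(1)·[-2, 1, 2] = [2, -2, 2]. Then w[k] = R[0,0,k] / 1 for each k, giving w = [2, -2, 2] / 1 = [2, -2, 2].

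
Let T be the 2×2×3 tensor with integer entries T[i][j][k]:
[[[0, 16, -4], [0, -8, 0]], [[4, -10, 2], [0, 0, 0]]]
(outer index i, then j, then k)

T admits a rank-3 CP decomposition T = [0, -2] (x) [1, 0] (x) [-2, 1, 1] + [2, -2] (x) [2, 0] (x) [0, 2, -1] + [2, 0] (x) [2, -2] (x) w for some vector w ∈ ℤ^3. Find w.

w = [0, 2, 0]

Subtract the known terms from T to get the rank-1 residual R = [2, 0] (x) [2, -2] (x) w, so R[i,j,k] = a[i]·b[j]·w[k]. Pick indices with nonzero a[0]·b[0] = (2)·(2) = 4. Only the fibre through (0,0,·) is needed: R[0,0,:] = T[0,0,:] − Σₗ aₗ[0]bₗ[0]cₗ = [0, 16, -4] − (0)·(1)·[-2, 1, 1] − (2)·(2)·[0, 2, -1] = [0, 8, 0]. Then w[k] = R[0,0,k] / 4 for each k, giving w = [0, 8, 0] / 4 = [0, 2, 0].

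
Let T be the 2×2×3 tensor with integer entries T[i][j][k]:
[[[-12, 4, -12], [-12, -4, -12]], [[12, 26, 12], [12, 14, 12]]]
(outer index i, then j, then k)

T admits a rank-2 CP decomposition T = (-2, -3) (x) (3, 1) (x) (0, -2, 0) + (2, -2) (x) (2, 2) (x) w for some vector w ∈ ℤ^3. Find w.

w = (-3, -2, -3)

Subtract the known terms from T to get the rank-1 residual R = (2, -2) (x) (2, 2) (x) w, so R[i,j,k] = a[i]·b[j]·w[k]. Pick indices with nonzero a[0]·b[0] = (2)·(2) = 4. Only the fibre through (0,0,·) is needed: R[0,0,:] = T[0,0,:] − Σₗ aₗ[0]bₗ[0]cₗ = [-12, 4, -12] − (-2)·(3)·(0, -2, 0) = [-12, -8, -12]. Then w[k] = R[0,0,k] / 4 for each k, giving w = [-12, -8, -12] / 4 = (-3, -2, -3).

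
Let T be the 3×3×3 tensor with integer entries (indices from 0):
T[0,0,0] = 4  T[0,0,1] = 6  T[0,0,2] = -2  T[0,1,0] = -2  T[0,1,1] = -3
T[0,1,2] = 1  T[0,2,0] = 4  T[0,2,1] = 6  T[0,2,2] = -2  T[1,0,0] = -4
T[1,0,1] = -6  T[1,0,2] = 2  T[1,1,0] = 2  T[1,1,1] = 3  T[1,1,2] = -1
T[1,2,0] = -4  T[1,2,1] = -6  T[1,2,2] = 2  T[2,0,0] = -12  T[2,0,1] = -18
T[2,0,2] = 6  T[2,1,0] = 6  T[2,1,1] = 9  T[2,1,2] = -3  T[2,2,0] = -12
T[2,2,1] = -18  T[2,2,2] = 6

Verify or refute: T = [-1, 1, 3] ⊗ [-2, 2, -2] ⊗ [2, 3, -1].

No

Reconstruct entry (0,1,0) from the claimed factors: Σₗ aₗ[0]bₗ[1]cₗ[0] = (-1)·(2)·(2) = -4, but T[0,1,0] = -2. The claim is false.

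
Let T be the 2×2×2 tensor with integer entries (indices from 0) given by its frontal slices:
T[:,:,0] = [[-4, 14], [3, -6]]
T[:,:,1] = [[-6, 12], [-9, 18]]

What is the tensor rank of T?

Lower bound: the mode-3 unfolding of T (rows indexed by k, columns by (i,j) = (0,0), (0,1), (1,0), (1,1)) is [[-4, 14, 3, -6], [-6, 12, -9, 18]].
There the 2×2 minor on rows k ∈ {0, 1}, columns (i,j) ∈ {(0,0), (0,1)} is det [[-4, 14], [-6, 12]] = 36 ≠ 0, so this unfolding has rank ≥ 2; CP rank is at least every unfolding rank, so rank(T) ≥ 2. (Unfolding ranks only ever bound the CP rank from below — rank(T) can be strictly larger than all of them — so the matching upper bound has to come from an explicit 2-term decomposition.)
Upper bound — finding two terms. Write S_k = T[:,:,k] for the frontal slices: S₀ = [[-4, 14], [3, -6]], S₁ = [[-6, 12], [-9, 18]].
If T = a₁ ⊗ b₁ ⊗ c₁ + a₂ ⊗ b₂ ⊗ c₂ then each S_k = c₁[k]·a₁b₁ᵀ + c₂[k]·a₂b₂ᵀ. S₀ and S₁ are linearly independent, so a₁b₁ᵀ and a₂b₂ᵀ must span the same plane of matrices: they are the rank-1 matrices of the form x·S₀ + y·S₁.
det(x·S₀ + y·S₁) is −18·x² + 54·xy = (-18)·(x − 3·y)(x), vanishing at (x:y) = (3:1) and (0:1).
M₁ = 3·S₀ + S₁ = [[-18, 54], [0, 0]] = (-18)·(1, 0)(1, -3)ᵀ and M₂ = S₁ = [[-6, 12], [-9, 18]] = (-3)·(2, 3)(1, -2)ᵀ, so take a₁ = (1, 0), b₁ = (1, -3), a₂ = (2, 3), b₂ = (1, -2).
Each slice is an integer combination of E₁ = a₁b₁ᵀ and E₂ = a₂b₂ᵀ: S₀ = −6·E₁ + E₂, S₁ = −3·E₂; reading off coefficients, c₁ = (-6, 0) and c₂ = (1, -3).
Hence T = (1, 0) ⊗ (1, -3) ⊗ (-6, 0) + (2, 3) ⊗ (1, -2) ⊗ (1, -3), so rank(T) ≤ 2.
These bounds meet, so rank(T) = 2.

2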